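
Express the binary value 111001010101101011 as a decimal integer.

Sum of powers of 2 for each 1-bit:
2^0 + 2^1 + 2^3 + 2^5 + 2^6 + 2^8 + 2^10 + 2^12 + 2^15 + 2^16 + 2^17
= 1 + 2 + 8 + 32 + 64 + 256 + 1024 + 4096 + 32768 + 65536 + 131072
= 234859



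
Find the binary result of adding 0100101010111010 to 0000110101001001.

Add column by column from the right: bit + bit + carry-in; write the sum mod 2, carry 1 when the sum is 2 or 3.
carry:  0001111111110000
        0100101010111010
+       0000110101001001
------------------------
       00101100000000011
(the carry out of the leftmost column, 0, becomes the leading bit)
Decimal check:
  0100101010111010 = 16384 + 2048 + 512 + 128 + 32 + 16 + 8 + 2 = 19130
  0000110101001001 = 2048 + 1024 + 256 + 64 + 8 + 1 = 3401
  19130 + 3401 = 22531, and 00101100000000011 = 16384 + 4096 + 2048 + 2 + 1 = 22531 ✓



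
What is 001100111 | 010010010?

OR: 1 when either bit is 1
  001100111
| 010010010
-----------
  011110111
Decimal: 103 | 146 = 247



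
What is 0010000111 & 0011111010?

AND: 1 only when both bits are 1
  0010000111
& 0011111010
------------
  0010000010
Decimal: 135 & 250 = 130



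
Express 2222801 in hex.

Using repeated division by 16 (digits 10–15 are A–F):
2222801 ÷ 16 = 138925 remainder 1
138925 ÷ 16 = 8682 remainder 13 (D)
8682 ÷ 16 = 542 remainder 10 (A)
542 ÷ 16 = 33 remainder 14 (E)
33 ÷ 16 = 2 remainder 1
2 ÷ 16 = 0 remainder 2
Reading remainders bottom to top: 21EAD1



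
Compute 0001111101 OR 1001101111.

OR: 1 when either bit is 1
  0001111101
| 1001101111
------------
  1001111111
Decimal: 125 | 623 = 639



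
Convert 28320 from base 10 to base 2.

Using repeated division by 2:
28320 ÷ 2 = 14160 remainder 0
14160 ÷ 2 = 7080 remainder 0
7080 ÷ 2 = 3540 remainder 0
3540 ÷ 2 = 1770 remainder 0
1770 ÷ 2 = 885 remainder 0
885 ÷ 2 = 442 remainder 1
442 ÷ 2 = 221 remainder 0
221 ÷ 2 = 110 remainder 1
110 ÷ 2 = 55 remainder 0
55 ÷ 2 = 27 remainder 1
27 ÷ 2 = 13 remainder 1
13 ÷ 2 = 6 remainder 1
6 ÷ 2 = 3 remainder 0
3 ÷ 2 = 1 remainder 1
1 ÷ 2 = 0 remainder 1
Reading remainders bottom to top: 110111010100000



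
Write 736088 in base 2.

Using repeated division by 2:
736088 ÷ 2 = 368044 remainder 0
368044 ÷ 2 = 184022 remainder 0
184022 ÷ 2 = 92011 remainder 0
92011 ÷ 2 = 46005 remainder 1
46005 ÷ 2 = 23002 remainder 1
23002 ÷ 2 = 11501 remainder 0
11501 ÷ 2 = 5750 remainder 1
5750 ÷ 2 = 2875 remainder 0
2875 ÷ 2 = 1437 remainder 1
1437 ÷ 2 = 718 remainder 1
718 ÷ 2 = 359 remainder 0
359 ÷ 2 = 179 remainder 1
179 ÷ 2 = 89 remainder 1
89 ÷ 2 = 44 remainder 1
44 ÷ 2 = 22 remainder 0
22 ÷ 2 = 11 remainder 0
11 ÷ 2 = 5 remainder 1
5 ÷ 2 = 2 remainder 1
2 ÷ 2 = 1 remainder 0
1 ÷ 2 = 0 remainder 1
Reading remainders bottom to top: 10110011101101011000



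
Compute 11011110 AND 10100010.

AND: 1 only when both bits are 1
  11011110
& 10100010
----------
  10000010
Decimal: 222 & 162 = 130



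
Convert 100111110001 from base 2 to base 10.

Sum of powers of 2 for each 1-bit:
2^0 + 2^4 + 2^5 + 2^6 + 2^7 + 2^8 + 2^11
= 1 + 16 + 32 + 64 + 128 + 256 + 2048
= 2545



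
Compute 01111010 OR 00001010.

OR: 1 when either bit is 1
  01111010
| 00001010
----------
  01111010
Decimal: 122 | 10 = 122



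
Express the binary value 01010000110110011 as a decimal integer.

Sum of powers of 2 for each 1-bit:
2^0 + 2^1 + 2^4 + 2^5 + 2^7 + 2^8 + 2^13 + 2^15
= 1 + 2 + 16 + 32 + 128 + 256 + 8192 + 32768
= 41395



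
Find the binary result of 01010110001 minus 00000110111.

Method 1 - Direct subtraction (column by column from the right: bit − bit − borrow-in; if negative, add 2 and borrow 1 from the next column):
borrow: 00011111100
        01010110001
-       00000110111
-------------------
        01001111010

Method 2 - Add two's complement:
Two's complement of 00000110111: invert → 11111001000, add 1 → 11111001001
  01010110001
+ 11111001001
-------------
 101001111010  (end carry out of the top bit = 1)
Discarding the end carry: 01001111010
Decimal check:
  01010110001 = 512 + 128 + 32 + 16 + 1 = 689
  00000110111 = 32 + 16 + 4 + 2 + 1 = 55
  689 - 55 = 634, and 01001111010 = 512 + 64 + 32 + 16 + 8 + 2 = 634 ✓



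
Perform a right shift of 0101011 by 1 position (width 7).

Original: 0101011 (decimal 43)
Shift right by 1 position
Drop the 1 low bit; fill with zero on the left
Result: 0010101 (decimal 21)
Equivalent: 43 >> 1 = 43 ÷ 2^1 = 21



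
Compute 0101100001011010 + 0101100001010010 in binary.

Add column by column from the right: bit + bit + carry-in; write the sum mod 2, carry 1 when the sum is 2 or 3.
carry:  1011000010100100
        0101100001011010
+       0101100001010010
------------------------
       01011000010101100
(the carry out of the leftmost column, 0, becomes the leading bit)
Decimal check:
  0101100001011010 = 16384 + 4096 + 2048 + 64 + 16 + 8 + 2 = 22618
  0101100001010010 = 16384 + 4096 + 2048 + 64 + 16 + 2 = 22610
  22618 + 22610 = 45228, and 01011000010101100 = 32768 + 8192 + 4096 + 128 + 32 + 8 + 4 = 45228 ✓



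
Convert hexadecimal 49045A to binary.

Convert each hex digit to 4 bits:
  4 = 0100
  9 = 1001
  0 = 0000
  4 = 0100
  5 = 0101
  A = 1010
Concatenate: 010010010000010001011010



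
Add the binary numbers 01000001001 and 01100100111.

Add column by column from the right: bit + bit + carry-in; write the sum mod 2, carry 1 when the sum is 2 or 3.
carry:  10000011110
        01000001001
+       01100100111
-------------------
       010100110000
(the carry out of the leftmost column, 0, becomes the leading bit)
Decimal check:
  01000001001 = 512 + 8 + 1 = 521
  01100100111 = 512 + 256 + 32 + 4 + 2 + 1 = 807
  521 + 807 = 1328, and 010100110000 = 1024 + 256 + 32 + 16 = 1328 ✓



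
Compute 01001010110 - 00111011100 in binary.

Method 1 - Direct subtraction (column by column from the right: bit − bit − borrow-in; if negative, add 2 and borrow 1 from the next column):
borrow: 01111110000
        01001010110
-       00111011100
-------------------
        00001111010

Method 2 - Add two's complement:
Two's complement of 00111011100: invert → 11000100011, add 1 → 11000100100
  01001010110
+ 11000100100
-------------
 100001111010  (end carry out of the top bit = 1)
Discarding the end carry: 00001111010
Decimal check:
  01001010110 = 512 + 64 + 16 + 4 + 2 = 598
  00111011100 = 256 + 128 + 64 + 16 + 8 + 4 = 476
  598 - 476 = 122, and 00001111010 = 64 + 32 + 16 + 8 + 2 = 122 ✓



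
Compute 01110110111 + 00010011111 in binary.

Add column by column from the right: bit + bit + carry-in; write the sum mod 2, carry 1 when the sum is 2 or 3.
carry:  11101111110
        01110110111
+       00010011111
-------------------
       010001010110
(the carry out of the leftmost column, 0, becomes the leading bit)
Decimal check:
  01110110111 = 512 + 256 + 128 + 32 + 16 + 4 + 2 + 1 = 951
  00010011111 = 128 + 16 + 8 + 4 + 2 + 1 = 159
  951 + 159 = 1110, and 010001010110 = 1024 + 64 + 16 + 4 + 2 = 1110 ✓



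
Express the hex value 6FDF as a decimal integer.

Expand by place value (powers of 16):
Digit values: F = 15, D = 13
6FDF = 6 × 16^3 + 15 × 16^2 + 13 × 16^1 + 15 × 16^0
= 6 × 4096 + 15 × 256 + 13 × 16 + 15 × 1
= 24576 + 3840 + 208 + 15
= 28639



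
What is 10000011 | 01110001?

OR: 1 when either bit is 1
  10000011
| 01110001
----------
  11110011
Decimal: 131 | 113 = 243



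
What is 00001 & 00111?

AND: 1 only when both bits are 1
  00001
& 00111
-------
  00001
Decimal: 1 & 7 = 1



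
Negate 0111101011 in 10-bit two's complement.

Original: 0111101011
Step 1 - Invert all bits: 1000010100
Step 2 - Add 1: 1000010101
Verification: 0111101011 + 1000010101 = 10000000000; discarding the end carry (carry out of the top bit) leaves the 10-bit value 0000000000, as required for x + (-x)



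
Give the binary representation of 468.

Using repeated division by 2:
468 ÷ 2 = 234 remainder 0
234 ÷ 2 = 117 remainder 0
117 ÷ 2 = 58 remainder 1
58 ÷ 2 = 29 remainder 0
29 ÷ 2 = 14 remainder 1
14 ÷ 2 = 7 remainder 0
7 ÷ 2 = 3 remainder 1
3 ÷ 2 = 1 remainder 1
1 ÷ 2 = 0 remainder 1
Reading remainders bottom to top: 111010100



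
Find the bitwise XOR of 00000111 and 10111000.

XOR: 1 when bits differ
  00000111
^ 10111000
----------
  10111111
Decimal: 7 ^ 184 = 191



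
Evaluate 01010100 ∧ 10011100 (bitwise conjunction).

AND: 1 only when both bits are 1
  01010100
& 10011100
----------
  00010100
Decimal: 84 & 156 = 20



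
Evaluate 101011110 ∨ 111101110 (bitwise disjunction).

OR: 1 when either bit is 1
  101011110
| 111101110
-----------
  111111110
Decimal: 350 | 494 = 510



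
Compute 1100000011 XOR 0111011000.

XOR: 1 when bits differ
  1100000011
^ 0111011000
------------
  1011011011
Decimal: 771 ^ 472 = 731



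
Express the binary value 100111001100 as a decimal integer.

Sum of powers of 2 for each 1-bit:
2^2 + 2^3 + 2^6 + 2^7 + 2^8 + 2^11
= 4 + 8 + 64 + 128 + 256 + 2048
= 2508



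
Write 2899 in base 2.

Using repeated division by 2:
2899 ÷ 2 = 1449 remainder 1
1449 ÷ 2 = 724 remainder 1
724 ÷ 2 = 362 remainder 0
362 ÷ 2 = 181 remainder 0
181 ÷ 2 = 90 remainder 1
90 ÷ 2 = 45 remainder 0
45 ÷ 2 = 22 remainder 1
22 ÷ 2 = 11 remainder 0
11 ÷ 2 = 5 remainder 1
5 ÷ 2 = 2 remainder 1
2 ÷ 2 = 1 remainder 0
1 ÷ 2 = 0 remainder 1
Reading remainders bottom to top: 101101010011



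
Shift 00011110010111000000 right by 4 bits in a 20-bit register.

Original: 00011110010111000000 (decimal 124352)
Shift right by 4 positions
Drop the 4 low bits; fill with zeros on the left
Result: 00000001111001011100 (decimal 7772)
Equivalent: 124352 >> 4 = 124352 ÷ 2^4 = 7772



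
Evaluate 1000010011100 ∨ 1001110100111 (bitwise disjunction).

OR: 1 when either bit is 1
  1000010011100
| 1001110100111
---------------
  1001110111111
Decimal: 4252 | 5031 = 5055



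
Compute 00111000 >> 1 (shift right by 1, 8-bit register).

Original: 00111000 (decimal 56)
Shift right by 1 position
Drop the 1 low bit; fill with zero on the left
Result: 00011100 (decimal 28)
Equivalent: 56 >> 1 = 56 ÷ 2^1 = 28



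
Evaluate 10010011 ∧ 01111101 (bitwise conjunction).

AND: 1 only when both bits are 1
  10010011
& 01111101
----------
  00010001
Decimal: 147 & 125 = 17



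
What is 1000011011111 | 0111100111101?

OR: 1 when either bit is 1
  1000011011111
| 0111100111101
---------------
  1111111111111
Decimal: 4319 | 3901 = 8191



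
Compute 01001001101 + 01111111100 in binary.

Add column by column from the right: bit + bit + carry-in; write the sum mod 2, carry 1 when the sum is 2 or 3.
carry:  11111111000
        01001001101
+       01111111100
-------------------
       011001001001
(the carry out of the leftmost column, 0, becomes the leading bit)
Decimal check:
  01001001101 = 512 + 64 + 8 + 4 + 1 = 589
  01111111100 = 512 + 256 + 128 + 64 + 32 + 16 + 8 + 4 = 1020
  589 + 1020 = 1609, and 011001001001 = 1024 + 512 + 64 + 8 + 1 = 1609 ✓



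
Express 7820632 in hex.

Using repeated division by 16 (digits 10–15 are A–F):
7820632 ÷ 16 = 488789 remainder 8
488789 ÷ 16 = 30549 remainder 5
30549 ÷ 16 = 1909 remainder 5
1909 ÷ 16 = 119 remainder 5
119 ÷ 16 = 7 remainder 7
7 ÷ 16 = 0 remainder 7
Reading remainders bottom to top: 775558



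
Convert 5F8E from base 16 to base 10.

Expand by place value (powers of 16):
Digit values: F = 15, E = 14
5F8E = 5 × 16^3 + 15 × 16^2 + 8 × 16^1 + 14 × 16^0
= 5 × 4096 + 15 × 256 + 8 × 16 + 14 × 1
= 20480 + 3840 + 128 + 14
= 24462



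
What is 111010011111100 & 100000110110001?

AND: 1 only when both bits are 1
  111010011111100
& 100000110110001
-----------------
  100000010110000
Decimal: 29948 & 16817 = 16560



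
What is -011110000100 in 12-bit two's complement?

Original: 011110000100
Step 1 - Invert all bits: 100001111011
Step 2 - Add 1: 100001111100
Verification: 011110000100 + 100001111100 = 1000000000000; discarding the end carry (carry out of the top bit) leaves the 12-bit value 000000000000, as required for x + (-x)



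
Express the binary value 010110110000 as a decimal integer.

Sum of powers of 2 for each 1-bit:
2^4 + 2^5 + 2^7 + 2^8 + 2^10
= 16 + 32 + 128 + 256 + 1024
= 1456



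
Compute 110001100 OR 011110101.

OR: 1 when either bit is 1
  110001100
| 011110101
-----------
  111111101
Decimal: 396 | 245 = 509



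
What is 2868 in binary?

Using repeated division by 2:
2868 ÷ 2 = 1434 remainder 0
1434 ÷ 2 = 717 remainder 0
717 ÷ 2 = 358 remainder 1
358 ÷ 2 = 179 remainder 0
179 ÷ 2 = 89 remainder 1
89 ÷ 2 = 44 remainder 1
44 ÷ 2 = 22 remainder 0
22 ÷ 2 = 11 remainder 0
11 ÷ 2 = 5 remainder 1
5 ÷ 2 = 2 remainder 1
2 ÷ 2 = 1 remainder 0
1 ÷ 2 = 0 remainder 1
Reading remainders bottom to top: 101100110100



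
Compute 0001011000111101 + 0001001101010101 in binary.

Add column by column from the right: bit + bit + carry-in; write the sum mod 2, carry 1 when the sum is 2 or 3.
carry:  0010110011111010
        0001011000111101
+       0001001101010101
------------------------
       00010100110010010
(the carry out of the leftmost column, 0, becomes the leading bit)
Decimal check:
  0001011000111101 = 4096 + 1024 + 512 + 32 + 16 + 8 + 4 + 1 = 5693
  0001001101010101 = 4096 + 512 + 256 + 64 + 16 + 4 + 1 = 4949
  5693 + 4949 = 10642, and 00010100110010010 = 8192 + 2048 + 256 + 128 + 16 + 2 = 10642 ✓



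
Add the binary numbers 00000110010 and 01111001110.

Add column by column from the right: bit + bit + carry-in; write the sum mod 2, carry 1 when the sum is 2 or 3.
carry:  11111111100
        00000110010
+       01111001110
-------------------
       010000000000
(the carry out of the leftmost column, 0, becomes the leading bit)
Decimal check:
  00000110010 = 32 + 16 + 2 = 50
  01111001110 = 512 + 256 + 128 + 64 + 8 + 4 + 2 = 974
  50 + 974 = 1024, and 010000000000 = 1024 ✓



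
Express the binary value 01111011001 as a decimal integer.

Sum of powers of 2 for each 1-bit:
2^0 + 2^3 + 2^4 + 2^6 + 2^7 + 2^8 + 2^9
= 1 + 8 + 16 + 64 + 128 + 256 + 512
= 985



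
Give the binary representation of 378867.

Using repeated division by 2:
378867 ÷ 2 = 189433 remainder 1
189433 ÷ 2 = 94716 remainder 1
94716 ÷ 2 = 47358 remainder 0
47358 ÷ 2 = 23679 remainder 0
23679 ÷ 2 = 11839 remainder 1
11839 ÷ 2 = 5919 remainder 1
5919 ÷ 2 = 2959 remainder 1
2959 ÷ 2 = 1479 remainder 1
1479 ÷ 2 = 739 remainder 1
739 ÷ 2 = 369 remainder 1
369 ÷ 2 = 184 remainder 1
184 ÷ 2 = 92 remainder 0
92 ÷ 2 = 46 remainder 0
46 ÷ 2 = 23 remainder 0
23 ÷ 2 = 11 remainder 1
11 ÷ 2 = 5 remainder 1
5 ÷ 2 = 2 remainder 1
2 ÷ 2 = 1 remainder 0
1 ÷ 2 = 0 remainder 1
Reading remainders bottom to top: 1011100011111110011



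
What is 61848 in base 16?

Using repeated division by 16 (digits 10–15 are A–F):
61848 ÷ 16 = 3865 remainder 8
3865 ÷ 16 = 241 remainder 9
241 ÷ 16 = 15 remainder 1
15 ÷ 16 = 0 remainder 15 (F)
Reading remainders bottom to top: F198



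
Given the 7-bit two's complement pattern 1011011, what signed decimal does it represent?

Binary: 1011011
Sign bit: 1 (negative)
Invert: 0100100
Add 1:  0100101
Magnitude: 0100101 = 32 + 4 + 1 = 37
Value: -37



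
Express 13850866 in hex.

Using repeated division by 16 (digits 10–15 are A–F):
13850866 ÷ 16 = 865679 remainder 2
865679 ÷ 16 = 54104 remainder 15 (F)
54104 ÷ 16 = 3381 remainder 8
3381 ÷ 16 = 211 remainder 5
211 ÷ 16 = 13 remainder 3
13 ÷ 16 = 0 remainder 13 (D)
Reading remainders bottom to top: D358F2



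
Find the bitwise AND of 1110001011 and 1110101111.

AND: 1 only when both bits are 1
  1110001011
& 1110101111
------------
  1110001011
Decimal: 907 & 943 = 907



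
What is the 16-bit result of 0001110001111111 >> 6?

Original: 0001110001111111 (decimal 7295)
Shift right by 6 positions
Drop the 6 low bits; fill with zeros on the left
Result: 0000000001110001 (decimal 113)
Equivalent: 7295 >> 6 = 7295 ÷ 2^6 = 113



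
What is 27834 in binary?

Using repeated division by 2:
27834 ÷ 2 = 13917 remainder 0
13917 ÷ 2 = 6958 remainder 1
6958 ÷ 2 = 3479 remainder 0
3479 ÷ 2 = 1739 remainder 1
1739 ÷ 2 = 869 remainder 1
869 ÷ 2 = 434 remainder 1
434 ÷ 2 = 217 remainder 0
217 ÷ 2 = 108 remainder 1
108 ÷ 2 = 54 remainder 0
54 ÷ 2 = 27 remainder 0
27 ÷ 2 = 13 remainder 1
13 ÷ 2 = 6 remainder 1
6 ÷ 2 = 3 remainder 0
3 ÷ 2 = 1 remainder 1
1 ÷ 2 = 0 remainder 1
Reading remainders bottom to top: 110110010111010



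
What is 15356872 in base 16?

Using repeated division by 16 (digits 10–15 are A–F):
15356872 ÷ 16 = 959804 remainder 8
959804 ÷ 16 = 59987 remainder 12 (C)
59987 ÷ 16 = 3749 remainder 3
3749 ÷ 16 = 234 remainder 5
234 ÷ 16 = 14 remainder 10 (A)
14 ÷ 16 = 0 remainder 14 (E)
Reading remainders bottom to top: EA53C8



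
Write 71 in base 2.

Using repeated division by 2:
71 ÷ 2 = 35 remainder 1
35 ÷ 2 = 17 remainder 1
17 ÷ 2 = 8 remainder 1
8 ÷ 2 = 4 remainder 0
4 ÷ 2 = 2 remainder 0
2 ÷ 2 = 1 remainder 0
1 ÷ 2 = 0 remainder 1
Reading remainders bottom to top: 1000111



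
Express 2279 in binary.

Using repeated division by 2:
2279 ÷ 2 = 1139 remainder 1
1139 ÷ 2 = 569 remainder 1
569 ÷ 2 = 284 remainder 1
284 ÷ 2 = 142 remainder 0
142 ÷ 2 = 71 remainder 0
71 ÷ 2 = 35 remainder 1
35 ÷ 2 = 17 remainder 1
17 ÷ 2 = 8 remainder 1
8 ÷ 2 = 4 remainder 0
4 ÷ 2 = 2 remainder 0
2 ÷ 2 = 1 remainder 0
1 ÷ 2 = 0 remainder 1
Reading remainders bottom to top: 100011100111



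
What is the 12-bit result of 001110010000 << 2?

Original: 001110010000 (decimal 912)
Shift left by 2 positions
Append 2 zeros on the right
Result: 111001000000 (decimal 3648)
Equivalent: 912 << 2 = 912 × 2^2 = 3648



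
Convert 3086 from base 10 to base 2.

Using repeated division by 2:
3086 ÷ 2 = 1543 remainder 0
1543 ÷ 2 = 771 remainder 1
771 ÷ 2 = 385 remainder 1
385 ÷ 2 = 192 remainder 1
192 ÷ 2 = 96 remainder 0
96 ÷ 2 = 48 remainder 0
48 ÷ 2 = 24 remainder 0
24 ÷ 2 = 12 remainder 0
12 ÷ 2 = 6 remainder 0
6 ÷ 2 = 3 remainder 0
3 ÷ 2 = 1 remainder 1
1 ÷ 2 = 0 remainder 1
Reading remainders bottom to top: 110000001110



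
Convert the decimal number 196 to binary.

Using repeated division by 2:
196 ÷ 2 = 98 remainder 0
98 ÷ 2 = 49 remainder 0
49 ÷ 2 = 24 remainder 1
24 ÷ 2 = 12 remainder 0
12 ÷ 2 = 6 remainder 0
6 ÷ 2 = 3 remainder 0
3 ÷ 2 = 1 remainder 1
1 ÷ 2 = 0 remainder 1
Reading remainders bottom to top: 11000100



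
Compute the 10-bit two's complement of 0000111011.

Original: 0000111011
Step 1 - Invert all bits: 1111000100
Step 2 - Add 1: 1111000101
Verification: 0000111011 + 1111000101 = 10000000000; discarding the end carry (carry out of the top bit) leaves the 10-bit value 0000000000, as required for x + (-x)



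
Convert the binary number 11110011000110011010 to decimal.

Sum of powers of 2 for each 1-bit:
2^1 + 2^3 + 2^4 + 2^7 + 2^8 + 2^12 + 2^13 + 2^16 + 2^17 + 2^18 + 2^19
= 2 + 8 + 16 + 128 + 256 + 4096 + 8192 + 65536 + 131072 + 262144 + 524288
= 995738



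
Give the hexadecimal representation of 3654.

Using repeated division by 16 (digits 10–15 are A–F):
3654 ÷ 16 = 228 remainder 6
228 ÷ 16 = 14 remainder 4
14 ÷ 16 = 0 remainder 14 (E)
Reading remainders bottom to top: E46



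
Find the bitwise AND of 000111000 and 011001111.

AND: 1 only when both bits are 1
  000111000
& 011001111
-----------
  000001000
Decimal: 56 & 207 = 8



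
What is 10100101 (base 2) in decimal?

Sum of powers of 2 for each 1-bit:
2^0 + 2^2 + 2^5 + 2^7
= 1 + 4 + 32 + 128
= 165



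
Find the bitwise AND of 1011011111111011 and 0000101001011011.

AND: 1 only when both bits are 1
  1011011111111011
& 0000101001011011
------------------
  0000001001011011
Decimal: 47099 & 2651 = 603



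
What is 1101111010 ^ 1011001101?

XOR: 1 when bits differ
  1101111010
^ 1011001101
------------
  0110110111
Decimal: 890 ^ 717 = 439



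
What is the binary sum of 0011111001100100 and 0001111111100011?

Add column by column from the right: bit + bit + carry-in; write the sum mod 2, carry 1 when the sum is 2 or 3.
carry:  0111111111000000
        0011111001100100
+       0001111111100011
------------------------
       00101111001000111
(the carry out of the leftmost column, 0, becomes the leading bit)
Decimal check:
  0011111001100100 = 8192 + 4096 + 2048 + 1024 + 512 + 64 + 32 + 4 = 15972
  0001111111100011 = 4096 + 2048 + 1024 + 512 + 256 + 128 + 64 + 32 + 2 + 1 = 8163
  15972 + 8163 = 24135, and 00101111001000111 = 16384 + 4096 + 2048 + 1024 + 512 + 64 + 4 + 2 + 1 = 24135 ✓



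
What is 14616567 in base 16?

Using repeated division by 16 (digits 10–15 are A–F):
14616567 ÷ 16 = 913535 remainder 7
913535 ÷ 16 = 57095 remainder 15 (F)
57095 ÷ 16 = 3568 remainder 7
3568 ÷ 16 = 223 remainder 0
223 ÷ 16 = 13 remainder 15 (F)
13 ÷ 16 = 0 remainder 13 (D)
Reading remainders bottom to top: DF07F7



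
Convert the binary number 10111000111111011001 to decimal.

Sum of powers of 2 for each 1-bit:
2^0 + 2^3 + 2^4 + 2^6 + 2^7 + 2^8 + 2^9 + 2^10 + 2^11 + 2^15 + 2^16 + 2^17 + 2^19
= 1 + 8 + 16 + 64 + 128 + 256 + 512 + 1024 + 2048 + 32768 + 65536 + 131072 + 524288
= 757721



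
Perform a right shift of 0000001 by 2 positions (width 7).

Original: 0000001 (decimal 1)
Shift right by 2 positions
Drop the 2 low bits; fill with zeros on the left
Result: 0000000 (decimal 0)
Equivalent: 1 >> 2 = 1 ÷ 2^2 = 0



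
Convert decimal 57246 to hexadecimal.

Using repeated division by 16 (digits 10–15 are A–F):
57246 ÷ 16 = 3577 remainder 14 (E)
3577 ÷ 16 = 223 remainder 9
223 ÷ 16 = 13 remainder 15 (F)
13 ÷ 16 = 0 remainder 13 (D)
Reading remainders bottom to top: DF9E



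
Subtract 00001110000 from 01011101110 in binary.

Method 1 - Direct subtraction (column by column from the right: bit − bit − borrow-in; if negative, add 2 and borrow 1 from the next column):
borrow: 00011100000
        01011101110
-       00001110000
-------------------
        01001111110

Method 2 - Add two's complement:
Two's complement of 00001110000: invert → 11110001111, add 1 → 11110010000
  01011101110
+ 11110010000
-------------
 101001111110  (end carry out of the top bit = 1)
Discarding the end carry: 01001111110
Decimal check:
  01011101110 = 512 + 128 + 64 + 32 + 8 + 4 + 2 = 750
  00001110000 = 64 + 32 + 16 = 112
  750 - 112 = 638, and 01001111110 = 512 + 64 + 32 + 16 + 8 + 4 + 2 = 638 ✓



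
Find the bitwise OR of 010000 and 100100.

OR: 1 when either bit is 1
  010000
| 100100
--------
  110100
Decimal: 16 | 36 = 52



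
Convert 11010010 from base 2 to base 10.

Sum of powers of 2 for each 1-bit:
2^1 + 2^4 + 2^6 + 2^7
= 2 + 16 + 64 + 128
= 210



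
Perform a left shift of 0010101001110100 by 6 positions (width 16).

Original: 0010101001110100 (decimal 10868)
Shift left by 6 positions
Append 6 zeros on the right and drop the 6 high bits that overflow the 16-bit width
Result: 1001110100000000 (decimal 40192)
Equivalent: 10868 << 6 = 10868 × 2^6 = 695552, truncated to 16 bits = 40192



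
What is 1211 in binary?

Using repeated division by 2:
1211 ÷ 2 = 605 remainder 1
605 ÷ 2 = 302 remainder 1
302 ÷ 2 = 151 remainder 0
151 ÷ 2 = 75 remainder 1
75 ÷ 2 = 37 remainder 1
37 ÷ 2 = 18 remainder 1
18 ÷ 2 = 9 remainder 0
9 ÷ 2 = 4 remainder 1
4 ÷ 2 = 2 remainder 0
2 ÷ 2 = 1 remainder 0
1 ÷ 2 = 0 remainder 1
Reading remainders bottom to top: 10010111011



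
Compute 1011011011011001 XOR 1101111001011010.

XOR: 1 when bits differ
  1011011011011001
^ 1101111001011010
------------------
  0110100010000011
Decimal: 46809 ^ 56922 = 26755



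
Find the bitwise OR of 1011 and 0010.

OR: 1 when either bit is 1
  1011
| 0010
------
  1011
Decimal: 11 | 2 = 11



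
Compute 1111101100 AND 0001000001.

AND: 1 only when both bits are 1
  1111101100
& 0001000001
------------
  0001000000
Decimal: 1004 & 65 = 64



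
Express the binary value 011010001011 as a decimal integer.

Sum of powers of 2 for each 1-bit:
2^0 + 2^1 + 2^3 + 2^7 + 2^9 + 2^10
= 1 + 2 + 8 + 128 + 512 + 1024
= 1675



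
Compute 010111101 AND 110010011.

AND: 1 only when both bits are 1
  010111101
& 110010011
-----------
  010010001
Decimal: 189 & 403 = 145



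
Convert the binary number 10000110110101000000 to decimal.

Sum of powers of 2 for each 1-bit:
2^6 + 2^8 + 2^10 + 2^11 + 2^13 + 2^14 + 2^19
= 64 + 256 + 1024 + 2048 + 8192 + 16384 + 524288
= 552256



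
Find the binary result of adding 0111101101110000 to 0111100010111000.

Add column by column from the right: bit + bit + carry-in; write the sum mod 2, carry 1 when the sum is 2 or 3.
carry:  1111011111100000
        0111101101110000
+       0111100010111000
------------------------
       01111010000101000
(the carry out of the leftmost column, 0, becomes the leading bit)
Decimal check:
  0111101101110000 = 16384 + 8192 + 4096 + 2048 + 512 + 256 + 64 + 32 + 16 = 31600
  0111100010111000 = 16384 + 8192 + 4096 + 2048 + 128 + 32 + 16 + 8 = 30904
  31600 + 30904 = 62504, and 01111010000101000 = 32768 + 16384 + 8192 + 4096 + 1024 + 32 + 8 = 62504 ✓



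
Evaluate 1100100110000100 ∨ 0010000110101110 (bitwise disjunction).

OR: 1 when either bit is 1
  1100100110000100
| 0010000110101110
------------------
  1110100110101110
Decimal: 51588 | 8622 = 59822



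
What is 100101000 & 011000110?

AND: 1 only when both bits are 1
  100101000
& 011000110
-----------
  000000000
Decimal: 296 & 198 = 0



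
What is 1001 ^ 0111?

XOR: 1 when bits differ
  1001
^ 0111
------
  1110
Decimal: 9 ^ 7 = 14



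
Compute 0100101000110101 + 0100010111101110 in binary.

Add column by column from the right: bit + bit + carry-in; write the sum mod 2, carry 1 when the sum is 2 or 3.
carry:  1001111111111000
        0100101000110101
+       0100010111101110
------------------------
       01001000000100011
(the carry out of the leftmost column, 0, becomes the leading bit)
Decimal check:
  0100101000110101 = 16384 + 2048 + 512 + 32 + 16 + 4 + 1 = 18997
  0100010111101110 = 16384 + 1024 + 256 + 128 + 64 + 32 + 8 + 4 + 2 = 17902
  18997 + 17902 = 36899, and 01001000000100011 = 32768 + 4096 + 32 + 2 + 1 = 36899 ✓



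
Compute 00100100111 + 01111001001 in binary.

Add column by column from the right: bit + bit + carry-in; write the sum mod 2, carry 1 when the sum is 2 or 3.
carry:  11000011110
        00100100111
+       01111001001
-------------------
       010011110000
(the carry out of the leftmost column, 0, becomes the leading bit)
Decimal check:
  00100100111 = 256 + 32 + 4 + 2 + 1 = 295
  01111001001 = 512 + 256 + 128 + 64 + 8 + 1 = 969
  295 + 969 = 1264, and 010011110000 = 1024 + 128 + 64 + 32 + 16 = 1264 ✓



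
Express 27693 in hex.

Using repeated division by 16 (digits 10–15 are A–F):
27693 ÷ 16 = 1730 remainder 13 (D)
1730 ÷ 16 = 108 remainder 2
108 ÷ 16 = 6 remainder 12 (C)
6 ÷ 16 = 0 remainder 6
Reading remainders bottom to top: 6C2D



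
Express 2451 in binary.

Using repeated division by 2:
2451 ÷ 2 = 1225 remainder 1
1225 ÷ 2 = 612 remainder 1
612 ÷ 2 = 306 remainder 0
306 ÷ 2 = 153 remainder 0
153 ÷ 2 = 76 remainder 1
76 ÷ 2 = 38 remainder 0
38 ÷ 2 = 19 remainder 0
19 ÷ 2 = 9 remainder 1
9 ÷ 2 = 4 remainder 1
4 ÷ 2 = 2 remainder 0
2 ÷ 2 = 1 remainder 0
1 ÷ 2 = 0 remainder 1
Reading remainders bottom to top: 100110010011



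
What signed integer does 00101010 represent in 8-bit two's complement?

Binary: 00101010
Sign bit: 0 (non-negative)
Read directly as an unsigned value:
00101010 = 32 + 8 + 2 = 42
Value: 42



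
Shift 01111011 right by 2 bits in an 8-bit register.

Original: 01111011 (decimal 123)
Shift right by 2 positions
Drop the 2 low bits; fill with zeros on the left
Result: 00011110 (decimal 30)
Equivalent: 123 >> 2 = 123 ÷ 2^2 = 30



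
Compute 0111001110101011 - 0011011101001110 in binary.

Method 1 - Direct subtraction (column by column from the right: bit − bit − borrow-in; if negative, add 2 and borrow 1 from the next column):
borrow: 0111100010111000
        0111001110101011
-       0011011101001110
------------------------
        0011110001011101

Method 2 - Add two's complement:
Two's complement of 0011011101001110: invert → 1100100010110001, add 1 → 1100100010110010
  0111001110101011
+ 1100100010110010
------------------
 10011110001011101  (end carry out of the top bit = 1)
Discarding the end carry: 0011110001011101
Decimal check:
  0111001110101011 = 16384 + 8192 + 4096 + 512 + 256 + 128 + 32 + 8 + 2 + 1 = 29611
  0011011101001110 = 8192 + 4096 + 1024 + 512 + 256 + 64 + 8 + 4 + 2 = 14158
  29611 - 14158 = 15453, and 0011110001011101 = 8192 + 4096 + 2048 + 1024 + 64 + 16 + 8 + 4 + 1 = 15453 ✓



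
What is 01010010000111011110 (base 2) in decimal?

Sum of powers of 2 for each 1-bit:
2^1 + 2^2 + 2^3 + 2^4 + 2^6 + 2^7 + 2^8 + 2^13 + 2^16 + 2^18
= 2 + 4 + 8 + 16 + 64 + 128 + 256 + 8192 + 65536 + 262144
= 336350



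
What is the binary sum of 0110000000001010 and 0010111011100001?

Add column by column from the right: bit + bit + carry-in; write the sum mod 2, carry 1 when the sum is 2 or 3.
carry:  1100000000000000
        0110000000001010
+       0010111011100001
------------------------
       01000111011101011
(the carry out of the leftmost column, 0, becomes the leading bit)
Decimal check:
  0110000000001010 = 16384 + 8192 + 8 + 2 = 24586
  0010111011100001 = 8192 + 2048 + 1024 + 512 + 128 + 64 + 32 + 1 = 12001
  24586 + 12001 = 36587, and 01000111011101011 = 32768 + 2048 + 1024 + 512 + 128 + 64 + 32 + 8 + 2 + 1 = 36587 ✓



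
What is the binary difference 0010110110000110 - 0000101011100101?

Method 1 - Direct subtraction (column by column from the right: bit − bit − borrow-in; if negative, add 2 and borrow 1 from the next column):
borrow: 0000010111000010
        0010110110000110
-       0000101011100101
------------------------
        0010001010100001

Method 2 - Add two's complement:
Two's complement of 0000101011100101: invert → 1111010100011010, add 1 → 1111010100011011
  0010110110000110
+ 1111010100011011
------------------
 10010001010100001  (end carry out of the top bit = 1)
Discarding the end carry: 0010001010100001
Decimal check:
  0010110110000110 = 8192 + 2048 + 1024 + 256 + 128 + 4 + 2 = 11654
  0000101011100101 = 2048 + 512 + 128 + 64 + 32 + 4 + 1 = 2789
  11654 - 2789 = 8865, and 0010001010100001 = 8192 + 512 + 128 + 32 + 1 = 8865 ✓



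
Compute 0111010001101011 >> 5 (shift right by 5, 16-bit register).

Original: 0111010001101011 (decimal 29803)
Shift right by 5 positions
Drop the 5 low bits; fill with zeros on the left
Result: 0000001110100011 (decimal 931)
Equivalent: 29803 >> 5 = 29803 ÷ 2^5 = 931



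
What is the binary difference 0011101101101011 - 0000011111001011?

Method 1 - Direct subtraction (column by column from the right: bit − bit − borrow-in; if negative, add 2 and borrow 1 from the next column):
borrow: 0000111100000000
        0011101101101011
-       0000011111001011
------------------------
        0011001110100000

Method 2 - Add two's complement:
Two's complement of 0000011111001011: invert → 1111100000110100, add 1 → 1111100000110101
  0011101101101011
+ 1111100000110101
------------------
 10011001110100000  (end carry out of the top bit = 1)
Discarding the end carry: 0011001110100000
Decimal check:
  0011101101101011 = 8192 + 4096 + 2048 + 512 + 256 + 64 + 32 + 8 + 2 + 1 = 15211
  0000011111001011 = 1024 + 512 + 256 + 128 + 64 + 8 + 2 + 1 = 1995
  15211 - 1995 = 13216, and 0011001110100000 = 8192 + 4096 + 512 + 256 + 128 + 32 = 13216 ✓



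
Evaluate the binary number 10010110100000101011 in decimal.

Sum of powers of 2 for each 1-bit:
2^0 + 2^1 + 2^3 + 2^5 + 2^11 + 2^13 + 2^14 + 2^16 + 2^19
= 1 + 2 + 8 + 32 + 2048 + 8192 + 16384 + 65536 + 524288
= 616491



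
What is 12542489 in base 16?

Using repeated division by 16 (digits 10–15 are A–F):
12542489 ÷ 16 = 783905 remainder 9
783905 ÷ 16 = 48994 remainder 1
48994 ÷ 16 = 3062 remainder 2
3062 ÷ 16 = 191 remainder 6
191 ÷ 16 = 11 remainder 15 (F)
11 ÷ 16 = 0 remainder 11 (B)
Reading remainders bottom to top: BF6219



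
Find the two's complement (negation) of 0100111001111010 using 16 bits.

Original: 0100111001111010
Step 1 - Invert all bits: 1011000110000101
Step 2 - Add 1: 1011000110000110
Verification: 0100111001111010 + 1011000110000110 = 10000000000000000; discarding the end carry (carry out of the top bit) leaves the 16-bit value 0000000000000000, as required for x + (-x)



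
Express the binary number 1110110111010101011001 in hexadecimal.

Group into 4-bit nibbles from right:
  0011 = 3
  1011 = B
  0111 = 7
  0101 = 5
  0101 = 5
  1001 = 9
Result: 3B7559



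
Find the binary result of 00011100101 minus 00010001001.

Method 1 - Direct subtraction (column by column from the right: bit − bit − borrow-in; if negative, add 2 and borrow 1 from the next column):
borrow: 00000110000
        00011100101
-       00010001001
-------------------
        00001011100

Method 2 - Add two's complement:
Two's complement of 00010001001: invert → 11101110110, add 1 → 11101110111
  00011100101
+ 11101110111
-------------
 100001011100  (end carry out of the top bit = 1)
Discarding the end carry: 00001011100
Decimal check:
  00011100101 = 128 + 64 + 32 + 4 + 1 = 229
  00010001001 = 128 + 8 + 1 = 137
  229 - 137 = 92, and 00001011100 = 64 + 16 + 8 + 4 = 92 ✓



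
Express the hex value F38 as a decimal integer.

Expand by place value (powers of 16):
Digit values: F = 15
F38 = 15 × 16^2 + 3 × 16^1 + 8 × 16^0
= 15 × 256 + 3 × 16 + 8 × 1
= 3840 + 48 + 8
= 3896



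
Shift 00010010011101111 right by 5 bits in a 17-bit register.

Original: 00010010011101111 (decimal 9455)
Shift right by 5 positions
Drop the 5 low bits; fill with zeros on the left
Result: 00000000100100111 (decimal 295)
Equivalent: 9455 >> 5 = 9455 ÷ 2^5 = 295



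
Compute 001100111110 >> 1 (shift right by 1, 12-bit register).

Original: 001100111110 (decimal 830)
Shift right by 1 position
Drop the 1 low bit; fill with zero on the left
Result: 000110011111 (decimal 415)
Equivalent: 830 >> 1 = 830 ÷ 2^1 = 415



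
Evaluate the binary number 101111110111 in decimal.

Sum of powers of 2 for each 1-bit:
2^0 + 2^1 + 2^2 + 2^4 + 2^5 + 2^6 + 2^7 + 2^8 + 2^9 + 2^11
= 1 + 2 + 4 + 16 + 32 + 64 + 128 + 256 + 512 + 2048
= 3063



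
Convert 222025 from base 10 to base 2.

Using repeated division by 2:
222025 ÷ 2 = 111012 remainder 1
111012 ÷ 2 = 55506 remainder 0
55506 ÷ 2 = 27753 remainder 0
27753 ÷ 2 = 13876 remainder 1
13876 ÷ 2 = 6938 remainder 0
6938 ÷ 2 = 3469 remainder 0
3469 ÷ 2 = 1734 remainder 1
1734 ÷ 2 = 867 remainder 0
867 ÷ 2 = 433 remainder 1
433 ÷ 2 = 216 remainder 1
216 ÷ 2 = 108 remainder 0
108 ÷ 2 = 54 remainder 0
54 ÷ 2 = 27 remainder 0
27 ÷ 2 = 13 remainder 1
13 ÷ 2 = 6 remainder 1
6 ÷ 2 = 3 remainder 0
3 ÷ 2 = 1 remainder 1
1 ÷ 2 = 0 remainder 1
Reading remainders bottom to top: 110110001101001001



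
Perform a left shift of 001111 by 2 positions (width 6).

Original: 001111 (decimal 15)
Shift left by 2 positions
Append 2 zeros on the right
Result: 111100 (decimal 60)
Equivalent: 15 << 2 = 15 × 2^2 = 60



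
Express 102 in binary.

Using repeated division by 2:
102 ÷ 2 = 51 remainder 0
51 ÷ 2 = 25 remainder 1
25 ÷ 2 = 12 remainder 1
12 ÷ 2 = 6 remainder 0
6 ÷ 2 = 3 remainder 0
3 ÷ 2 = 1 remainder 1
1 ÷ 2 = 0 remainder 1
Reading remainders bottom to top: 1100110



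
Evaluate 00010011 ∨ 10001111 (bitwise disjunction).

OR: 1 when either bit is 1
  00010011
| 10001111
----------
  10011111
Decimal: 19 | 143 = 159



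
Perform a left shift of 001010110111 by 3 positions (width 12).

Original: 001010110111 (decimal 695)
Shift left by 3 positions
Append 3 zeros on the right and drop the 3 high bits that overflow the 12-bit width
Result: 010110111000 (decimal 1464)
Equivalent: 695 << 3 = 695 × 2^3 = 5560, truncated to 12 bits = 1464



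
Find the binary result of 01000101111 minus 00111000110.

Method 1 - Direct subtraction (column by column from the right: bit − bit − borrow-in; if negative, add 2 and borrow 1 from the next column):
borrow: 01110000000
        01000101111
-       00111000110
-------------------
        00001101001

Method 2 - Add two's complement:
Two's complement of 00111000110: invert → 11000111001, add 1 → 11000111010
  01000101111
+ 11000111010
-------------
 100001101001  (end carry out of the top bit = 1)
Discarding the end carry: 00001101001
Decimal check:
  01000101111 = 512 + 32 + 8 + 4 + 2 + 1 = 559
  00111000110 = 256 + 128 + 64 + 4 + 2 = 454
  559 - 454 = 105, and 00001101001 = 64 + 32 + 8 + 1 = 105 ✓



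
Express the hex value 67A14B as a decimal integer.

Expand by place value (powers of 16):
Digit values: A = 10, B = 11
67A14B = 6 × 16^5 + 7 × 16^4 + 10 × 16^3 + 1 × 16^2 + 4 × 16^1 + 11 × 16^0
= 6 × 1048576 + 7 × 65536 + 10 × 4096 + 1 × 256 + 4 × 16 + 11 × 1
= 6291456 + 458752 + 40960 + 256 + 64 + 11
= 6791499



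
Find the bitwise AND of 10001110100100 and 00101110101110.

AND: 1 only when both bits are 1
  10001110100100
& 00101110101110
----------------
  00001110100100
Decimal: 9124 & 2990 = 932



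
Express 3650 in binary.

Using repeated division by 2:
3650 ÷ 2 = 1825 remainder 0
1825 ÷ 2 = 912 remainder 1
912 ÷ 2 = 456 remainder 0
456 ÷ 2 = 228 remainder 0
228 ÷ 2 = 114 remainder 0
114 ÷ 2 = 57 remainder 0
57 ÷ 2 = 28 remainder 1
28 ÷ 2 = 14 remainder 0
14 ÷ 2 = 7 remainder 0
7 ÷ 2 = 3 remainder 1
3 ÷ 2 = 1 remainder 1
1 ÷ 2 = 0 remainder 1
Reading remainders bottom to top: 111001000010



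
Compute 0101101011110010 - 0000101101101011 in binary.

Method 1 - Direct subtraction (column by column from the right: bit − bit − borrow-in; if negative, add 2 and borrow 1 from the next column):
borrow: 0001111000011110
        0101101011110010
-       0000101101101011
------------------------
        0100111110000111

Method 2 - Add two's complement:
Two's complement of 0000101101101011: invert → 1111010010010100, add 1 → 1111010010010101
  0101101011110010
+ 1111010010010101
------------------
 10100111110000111  (end carry out of the top bit = 1)
Discarding the end carry: 0100111110000111
Decimal check:
  0101101011110010 = 16384 + 4096 + 2048 + 512 + 128 + 64 + 32 + 16 + 2 = 23282
  0000101101101011 = 2048 + 512 + 256 + 64 + 32 + 8 + 2 + 1 = 2923
  23282 - 2923 = 20359, and 0100111110000111 = 16384 + 2048 + 1024 + 512 + 256 + 128 + 4 + 2 + 1 = 20359 ✓



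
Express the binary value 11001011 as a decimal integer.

Sum of powers of 2 for each 1-bit:
2^0 + 2^1 + 2^3 + 2^6 + 2^7
= 1 + 2 + 8 + 64 + 128
= 203



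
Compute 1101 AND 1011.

AND: 1 only when both bits are 1
  1101
& 1011
------
  1001
Decimal: 13 & 11 = 9



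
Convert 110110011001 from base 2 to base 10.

Sum of powers of 2 for each 1-bit:
2^0 + 2^3 + 2^4 + 2^7 + 2^8 + 2^10 + 2^11
= 1 + 8 + 16 + 128 + 256 + 1024 + 2048
= 3481



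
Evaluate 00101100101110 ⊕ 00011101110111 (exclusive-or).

XOR: 1 when bits differ
  00101100101110
^ 00011101110111
----------------
  00110001011001
Decimal: 2862 ^ 1911 = 3161



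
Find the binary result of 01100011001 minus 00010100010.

Method 1 - Direct subtraction (column by column from the right: bit − bit − borrow-in; if negative, add 2 and borrow 1 from the next column):
borrow: 00111001100
        01100011001
-       00010100010
-------------------
        01001110111

Method 2 - Add two's complement:
Two's complement of 00010100010: invert → 11101011101, add 1 → 11101011110
  01100011001
+ 11101011110
-------------
 101001110111  (end carry out of the top bit = 1)
Discarding the end carry: 01001110111
Decimal check:
  01100011001 = 512 + 256 + 16 + 8 + 1 = 793
  00010100010 = 128 + 32 + 2 = 162
  793 - 162 = 631, and 01001110111 = 512 + 64 + 32 + 16 + 4 + 2 + 1 = 631 ✓

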